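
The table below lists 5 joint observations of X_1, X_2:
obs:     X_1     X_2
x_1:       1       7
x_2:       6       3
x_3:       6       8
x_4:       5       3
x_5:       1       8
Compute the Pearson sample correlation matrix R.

Step 1 — column means:
  mean(X_1) = (1 + 6 + 6 + 5 + 1) / 5 = 19/5 = 3.8
  mean(X_2) = (7 + 3 + 8 + 3 + 8) / 5 = 29/5 = 5.8

Step 2 — sample variances and covariances s[i,j] = (1/(n-1)) · Σ_k (x_{k,i} - mean_i) · (x_{k,j} - mean_j), with n-1 = 4:
  s[X_1,X_1] = ((-2.8)·(-2.8) + (2.2)·(2.2) + (2.2)·(2.2) + (1.2)·(1.2) + (-2.8)·(-2.8)) / 4 = 26.8/4 = 6.7
  s[X_1,X_2] = ((-2.8)·(1.2) + (2.2)·(-2.8) + (2.2)·(2.2) + (1.2)·(-2.8) + (-2.8)·(2.2)) / 4 = -14.2/4 = -3.55
  s[X_2,X_2] = ((1.2)·(1.2) + (-2.8)·(-2.8) + (2.2)·(2.2) + (-2.8)·(-2.8) + (2.2)·(2.2)) / 4 = 26.8/4 = 6.7
  Sample standard deviations s_i = √(s[i,i]):
  s(X_1) = √(6.7) = 2.5884
  s(X_2) = √(6.7) = 2.5884

Step 3 — r_{ij} = s_{ij} / (s_i · s_j):
  r[X_1,X_1] = 1 (diagonal).
  r[X_1,X_2] = -3.55 / (2.5884 · 2.5884) = -3.55 / 6.7 = -0.5299
  r[X_2,X_2] = 1 (diagonal).

R is symmetric with unit diagonal. Assembling:

R = [[1, -0.5299],
 [-0.5299, 1]]


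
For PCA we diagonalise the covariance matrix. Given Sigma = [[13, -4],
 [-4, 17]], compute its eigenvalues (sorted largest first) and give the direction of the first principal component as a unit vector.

Step 1 — characteristic polynomial of 2×2 Sigma:
  det(Sigma - λI) = λ² - trace · λ + det = 0.
  trace = 13 + 17 = 30, det = 13·17 - (-4)² = 205.
Step 2 — discriminant:
  Δ = trace² - 4·det = 900 - 820 = 80.
Step 3 — eigenvalues:
  λ = (trace ± √Δ)/2 = (30 ± 8.9443)/2,
  λ_1 = 19.4721,  λ_2 = 10.5279.

Step 4 — unit eigenvector for λ_1: solve (Sigma - λ_1 I)v = 0. First row:
  (13 - 19.4721)·v_x + (-4)·v_y = 0, i.e. (-6.4721)·v_x + (-4)·v_y = 0,
  so v ∝ (b, λ_1 - a) = (-4, 6.4721); multiply by -1 so the first entry is positive: u = (4, -6.4721).
  ||u|| = √((4)² + (-6.4721)²) = √(57.8885) ≈ 7.6085,
  v_1 = u/||u|| ≈ (0.5257, -0.8507) (||v_1|| = 1).

λ_1 = 19.4721,  λ_2 = 10.5279;  v_1 ≈ (0.5257, -0.8507)


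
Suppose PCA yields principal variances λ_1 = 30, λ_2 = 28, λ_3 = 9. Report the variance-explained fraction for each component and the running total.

Step 1 — total variance = trace(Sigma) = Σ λ_i = 30 + 28 + 9 = 67.

Step 2 — fraction explained by component i = λ_i / Σ λ:
  PC1: 30/67 = 0.4478
  PC2: 28/67 = 0.4179
  PC3: 9/67 = 0.1343

Step 3 — cumulative fraction after k components = (λ_1 + ... + λ_k) / Σ λ:
  k = 1: 30/67 = 0.4478
  k = 2: (30 + 28)/67 = 58/67 = 0.8657
  k = 3: (30 + 28 + 9)/67 = 67/67 = 1

Summary (fraction, with percent):

explained: PC1 0.4478 (44.78%), PC2 0.4179 (41.79%), PC3 0.1343 (13.43%);  cumulative: 0.4478, 0.8657, 1


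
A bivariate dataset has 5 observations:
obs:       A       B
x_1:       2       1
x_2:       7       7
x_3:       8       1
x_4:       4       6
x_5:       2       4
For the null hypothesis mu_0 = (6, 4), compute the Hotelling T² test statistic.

Step 1 — sample mean vector:
  mean(A) = (2 + 7 + 8 + 4 + 2) / 5 = 23/5 = 4.6
  mean(B) = (1 + 7 + 1 + 6 + 4) / 5 = 19/5 = 3.8
  x̄ = (4.6, 3.8),  deviation x̄ - mu_0 = (4.6, 3.8) - (6, 4) = (-1.4, -0.2).

Step 2 — sample covariance matrix, S[i,j] = (1/(n-1)) · Σ_k (x_{k,i} - mean_i) · (x_{k,j} - mean_j), divisor n-1 = 4:
  S[A,A] = ((-2.6)·(-2.6) + (2.4)·(2.4) + (3.4)·(3.4) + (-0.6)·(-0.6) + (-2.6)·(-2.6)) / 4 = 31.2/4 = 7.8
  S[A,B] = ((-2.6)·(-2.8) + (2.4)·(3.2) + (3.4)·(-2.8) + (-0.6)·(2.2) + (-2.6)·(0.2)) / 4 = 3.6/4 = 0.9
  S[B,B] = ((-2.8)·(-2.8) + (3.2)·(3.2) + (-2.8)·(-2.8) + (2.2)·(2.2) + (0.2)·(0.2)) / 4 = 30.8/4 = 7.7
  S = [[7.8, 0.9],
 [0.9, 7.7]].

Step 3 — invert S. det(S) = 7.8·7.7 - (0.9)² = 59.25.
  S^{-1} = (1/det) · [[d, -b], [-b, a]] = [[0.13, -0.0152],
 [-0.0152, 0.1316]].

Step 4 — quadratic form (x̄ - mu_0)^T · S^{-1} · (x̄ - mu_0):
  S^{-1} · (x̄ - mu_0) = (-0.1789, -0.0051),
  (x̄ - mu_0)^T · [...] = (-1.4)·(-0.1789) + (-0.2)·(-0.0051) = 0.2515.

Step 5 — scale by n: T² = 5 · 0.2515 = 1.2574.

T² ≈ 1.2574


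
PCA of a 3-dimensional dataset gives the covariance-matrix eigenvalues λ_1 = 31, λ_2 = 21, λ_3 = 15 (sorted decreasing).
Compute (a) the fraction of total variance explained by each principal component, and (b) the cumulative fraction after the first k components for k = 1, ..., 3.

Step 1 — total variance = trace(Sigma) = Σ λ_i = 31 + 21 + 15 = 67.

Step 2 — fraction explained by component i = λ_i / Σ λ:
  PC1: 31/67 = 0.4627
  PC2: 21/67 = 0.3134
  PC3: 15/67 = 0.2239

Step 3 — cumulative fraction after k components = (λ_1 + ... + λ_k) / Σ λ:
  k = 1: 31/67 = 0.4627
  k = 2: (31 + 21)/67 = 52/67 = 0.7761
  k = 3: (31 + 21 + 15)/67 = 67/67 = 1

Summary (fraction, with percent):

explained: PC1 0.4627 (46.27%), PC2 0.3134 (31.34%), PC3 0.2239 (22.39%);  cumulative: 0.4627, 0.7761, 1


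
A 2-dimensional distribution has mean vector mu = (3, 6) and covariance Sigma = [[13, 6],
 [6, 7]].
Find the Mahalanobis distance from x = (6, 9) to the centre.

Step 1 — centre the observation: (x - mu) = (3, 3).

Step 2 — invert Sigma. det(Sigma) = 13·7 - (6)² = 55.
  Sigma^{-1} = (1/det) · [[d, -b], [-b, a]] = [[0.1273, -0.1091],
 [-0.1091, 0.2364]].

Step 3 — form the quadratic (x - mu)^T · Sigma^{-1} · (x - mu):
  Sigma^{-1} · (x - mu) = (0.0545, 0.3818).
  (x - mu)^T · [Sigma^{-1} · (x - mu)] = (3)·(0.0545) + (3)·(0.3818) = 1.3091.

Step 4 — take square root: d = √(1.3091) ≈ 1.1442.

d(x, mu) = √(1.3091) ≈ 1.1442


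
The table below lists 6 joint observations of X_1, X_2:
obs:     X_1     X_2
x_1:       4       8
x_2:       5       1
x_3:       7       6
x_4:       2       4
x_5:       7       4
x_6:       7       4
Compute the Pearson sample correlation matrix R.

Step 1 — column means:
  mean(X_1) = (4 + 5 + 7 + 2 + 7 + 7) / 6 = 32/6 = 5.3333
  mean(X_2) = (8 + 1 + 6 + 4 + 4 + 4) / 6 = 27/6 = 4.5

Step 2 — sample variances and covariances s[i,j] = (1/(n-1)) · Σ_k (x_{k,i} - mean_i) · (x_{k,j} - mean_j), with n-1 = 5:
  s[X_1,X_1] = ((-1.3333)·(-1.3333) + (-0.3333)·(-0.3333) + (1.6667)·(1.6667) + (-3.3333)·(-3.3333) + (1.6667)·(1.6667) + (1.6667)·(1.6667)) / 5 = 21.3333/5 = 4.2667
  s[X_1,X_2] = ((-1.3333)·(3.5) + (-0.3333)·(-3.5) + (1.6667)·(1.5) + (-3.3333)·(-0.5) + (1.6667)·(-0.5) + (1.6667)·(-0.5)) / 5 = -1/5 = -0.2
  s[X_2,X_2] = ((3.5)·(3.5) + (-3.5)·(-3.5) + (1.5)·(1.5) + (-0.5)·(-0.5) + (-0.5)·(-0.5) + (-0.5)·(-0.5)) / 5 = 27.5/5 = 5.5
  Sample standard deviations s_i = √(s[i,i]):
  s(X_1) = √(4.2667) = 2.0656
  s(X_2) = √(5.5) = 2.3452

Step 3 — r_{ij} = s_{ij} / (s_i · s_j):
  r[X_1,X_1] = 1 (diagonal).
  r[X_1,X_2] = -0.2 / (2.0656 · 2.3452) = -0.2 / 4.8442 = -0.0413
  r[X_2,X_2] = 1 (diagonal).

R is symmetric with unit diagonal. Assembling:

R = [[1, -0.0413],
 [-0.0413, 1]]


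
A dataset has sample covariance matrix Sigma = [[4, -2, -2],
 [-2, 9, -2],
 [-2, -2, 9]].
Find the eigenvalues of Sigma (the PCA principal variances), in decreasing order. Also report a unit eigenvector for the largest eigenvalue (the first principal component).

Step 1 — characteristic polynomial p(λ) = det(λI - Sigma) = λ³ - tr·λ² + c_1·λ - det, where tr = trace, c_1 = sum of the principal 2×2 minors, det = det(Sigma):
  tr = 4 + 9 + 9 = 22,
  c_1 = (4·9 - (-2)²) + (4·9 - (-2)²) + (9·9 - (-2)²) = 32 + 32 + 77 = 141,
  det = 4·(9·9 - (-2)²) - (-2)·((-2)·9 - (-2)·(-2)) + (-2)·((-2)·(-2) - 9·(-2)) = 4·(77) - (-2)·(-22) + (-2)·(22) = 220.
  So p(λ) = λ³ - 22λ² + 141λ - 220.
Step 2 — look for an integer root (rational root theorem: any rational root is an integer divisor of 220). Testing λ = 11:
  p(11) = 1331 - 2662 + 1551 - 220 = 0  ✓
  Dividing out (λ - 11): p(λ) = (λ - 11)(λ² - 11λ + 20).
Step 3 — remaining eigenvalues from the quadratic λ² - 11λ + 20 = 0:
  Δ = 11² - 4·20 = 121 - 80 = 41,  λ = (11 ± √41)/2 = (11 ± 6.4031)/2 ≈ 8.7016 or 2.2984.
  Sorted: λ_1 = 11,  λ_2 = 8.7016,  λ_3 = 2.2984  (check: sum = 22 = tr ✓).

Step 4 — unit eigenvector for λ_1 = 11: v spans the null space of (Sigma - λ_1 I), whose rows are
  r_1 = (-7, -2, -2),  r_2 = (-2, -2, -2),  r_3 = (-2, -2, -2).
  v is orthogonal to every row, so take v ∝ r_1 × r_2 = ((-2)·(-2) - (-2)·(-2), (-2)·(-2) - (-7)·(-2), (-7)·(-2) - (-2)·(-2)) = (0, -10, 10).
  Rescale (divide by 10; multiply by -1 so the first nonzero entry is positive): u = (0, 1, -1).
  ||u|| = √((0)² + (1)² + (-1)²) = √(2) ≈ 1.4142,  v_1 = u/||u|| ≈ (0, 0.7071, -0.7071) (||v_1|| = 1).

λ_1 = 11,  λ_2 = 8.7016,  λ_3 = 2.2984;  v_1 ≈ (0, 0.7071, -0.7071)


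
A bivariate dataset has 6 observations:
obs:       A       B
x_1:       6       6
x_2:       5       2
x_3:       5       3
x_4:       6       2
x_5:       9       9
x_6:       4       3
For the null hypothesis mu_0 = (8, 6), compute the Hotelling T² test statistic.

Step 1 — sample mean vector:
  mean(A) = (6 + 5 + 5 + 6 + 9 + 4) / 6 = 35/6 = 5.8333
  mean(B) = (6 + 2 + 3 + 2 + 9 + 3) / 6 = 25/6 = 4.1667
  x̄ = (5.8333, 4.1667),  deviation x̄ - mu_0 = (5.8333, 4.1667) - (8, 6) = (-2.1667, -1.8333).

Step 2 — sample covariance matrix, S[i,j] = (1/(n-1)) · Σ_k (x_{k,i} - mean_i) · (x_{k,j} - mean_j), divisor n-1 = 5:
  S[A,A] = ((0.1667)·(0.1667) + (-0.8333)·(-0.8333) + (-0.8333)·(-0.8333) + (0.1667)·(0.1667) + (3.1667)·(3.1667) + (-1.8333)·(-1.8333)) / 5 = 14.8333/5 = 2.9667
  S[A,B] = ((0.1667)·(1.8333) + (-0.8333)·(-2.1667) + (-0.8333)·(-1.1667) + (0.1667)·(-2.1667) + (3.1667)·(4.8333) + (-1.8333)·(-1.1667)) / 5 = 20.1667/5 = 4.0333
  S[B,B] = ((1.8333)·(1.8333) + (-2.1667)·(-2.1667) + (-1.1667)·(-1.1667) + (-2.1667)·(-2.1667) + (4.8333)·(4.8333) + (-1.1667)·(-1.1667)) / 5 = 38.8333/5 = 7.7667
  S = [[2.9667, 4.0333],
 [4.0333, 7.7667]].

Step 3 — invert S. det(S) = 2.9667·7.7667 - (4.0333)² = 6.7733.
  S^{-1} = (1/det) · [[d, -b], [-b, a]] = [[1.1467, -0.5955],
 [-0.5955, 0.438]].

Step 4 — quadratic form (x̄ - mu_0)^T · S^{-1} · (x̄ - mu_0):
  S^{-1} · (x̄ - mu_0) = (-1.3927, 0.4872),
  (x̄ - mu_0)^T · [...] = (-2.1667)·(-1.3927) + (-1.8333)·(0.4872) = 2.1243.

Step 5 — scale by n: T² = 6 · 2.1243 = 12.7461.

T² ≈ 12.7461


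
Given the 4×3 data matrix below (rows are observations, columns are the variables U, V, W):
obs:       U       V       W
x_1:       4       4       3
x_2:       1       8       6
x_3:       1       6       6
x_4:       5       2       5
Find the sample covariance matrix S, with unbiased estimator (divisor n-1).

Step 1 — column means:
  mean(U) = (4 + 1 + 1 + 5) / 4 = 11/4 = 2.75
  mean(V) = (4 + 8 + 6 + 2) / 4 = 20/4 = 5
  mean(W) = (3 + 6 + 6 + 5) / 4 = 20/4 = 5

Step 2 — sample covariance S[i,j] = (1/(n-1)) · Σ_k (x_{k,i} - mean_i) · (x_{k,j} - mean_j), with n-1 = 3.
  S[U,U] = ((1.25)·(1.25) + (-1.75)·(-1.75) + (-1.75)·(-1.75) + (2.25)·(2.25)) / 3 = 12.75/3 = 4.25
  S[U,V] = ((1.25)·(-1) + (-1.75)·(3) + (-1.75)·(1) + (2.25)·(-3)) / 3 = -15/3 = -5
  S[U,W] = ((1.25)·(-2) + (-1.75)·(1) + (-1.75)·(1) + (2.25)·(0)) / 3 = -6/3 = -2
  S[V,V] = ((-1)·(-1) + (3)·(3) + (1)·(1) + (-3)·(-3)) / 3 = 20/3 = 6.6667
  S[V,W] = ((-1)·(-2) + (3)·(1) + (1)·(1) + (-3)·(0)) / 3 = 6/3 = 2
  S[W,W] = ((-2)·(-2) + (1)·(1) + (1)·(1) + (0)·(0)) / 3 = 6/3 = 2

S is symmetric (S[j,i] = S[i,j]). Assembling:

S = [[4.25, -5, -2],
 [-5, 6.6667, 2],
 [-2, 2, 2]]


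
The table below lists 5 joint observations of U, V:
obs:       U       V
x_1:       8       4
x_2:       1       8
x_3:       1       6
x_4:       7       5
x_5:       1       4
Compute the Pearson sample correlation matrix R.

Step 1 — column means:
  mean(U) = (8 + 1 + 1 + 7 + 1) / 5 = 18/5 = 3.6
  mean(V) = (4 + 8 + 6 + 5 + 4) / 5 = 27/5 = 5.4

Step 2 — sample variances and covariances s[i,j] = (1/(n-1)) · Σ_k (x_{k,i} - mean_i) · (x_{k,j} - mean_j), with n-1 = 4:
  s[U,U] = ((4.4)·(4.4) + (-2.6)·(-2.6) + (-2.6)·(-2.6) + (3.4)·(3.4) + (-2.6)·(-2.6)) / 4 = 51.2/4 = 12.8
  s[U,V] = ((4.4)·(-1.4) + (-2.6)·(2.6) + (-2.6)·(0.6) + (3.4)·(-0.4) + (-2.6)·(-1.4)) / 4 = -12.2/4 = -3.05
  s[V,V] = ((-1.4)·(-1.4) + (2.6)·(2.6) + (0.6)·(0.6) + (-0.4)·(-0.4) + (-1.4)·(-1.4)) / 4 = 11.2/4 = 2.8
  Sample standard deviations s_i = √(s[i,i]):
  s(U) = √(12.8) = 3.5777
  s(V) = √(2.8) = 1.6733

Step 3 — r_{ij} = s_{ij} / (s_i · s_j):
  r[U,U] = 1 (diagonal).
  r[U,V] = -3.05 / (3.5777 · 1.6733) = -3.05 / 5.9867 = -0.5095
  r[V,V] = 1 (diagonal).

R is symmetric with unit diagonal. Assembling:

R = [[1, -0.5095],
 [-0.5095, 1]]


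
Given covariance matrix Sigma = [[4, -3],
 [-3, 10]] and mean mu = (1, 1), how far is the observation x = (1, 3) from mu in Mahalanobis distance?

Step 1 — centre the observation: (x - mu) = (0, 2).

Step 2 — invert Sigma. det(Sigma) = 4·10 - (-3)² = 31.
  Sigma^{-1} = (1/det) · [[d, -b], [-b, a]] = [[0.3226, 0.0968],
 [0.0968, 0.129]].

Step 3 — form the quadratic (x - mu)^T · Sigma^{-1} · (x - mu):
  Sigma^{-1} · (x - mu) = (0.1935, 0.2581).
  (x - mu)^T · [Sigma^{-1} · (x - mu)] = (0)·(0.1935) + (2)·(0.2581) = 0.5161.

Step 4 — take square root: d = √(0.5161) ≈ 0.7184.

d(x, mu) = √(0.5161) ≈ 0.7184


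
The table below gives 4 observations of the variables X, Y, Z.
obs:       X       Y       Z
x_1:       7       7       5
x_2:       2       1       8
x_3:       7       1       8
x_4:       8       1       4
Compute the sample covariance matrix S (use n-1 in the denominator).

Step 1 — column means:
  mean(X) = (7 + 2 + 7 + 8) / 4 = 24/4 = 6
  mean(Y) = (7 + 1 + 1 + 1) / 4 = 10/4 = 2.5
  mean(Z) = (5 + 8 + 8 + 4) / 4 = 25/4 = 6.25

Step 2 — sample covariance S[i,j] = (1/(n-1)) · Σ_k (x_{k,i} - mean_i) · (x_{k,j} - mean_j), with n-1 = 3.
  S[X,X] = ((1)·(1) + (-4)·(-4) + (1)·(1) + (2)·(2)) / 3 = 22/3 = 7.3333
  S[X,Y] = ((1)·(4.5) + (-4)·(-1.5) + (1)·(-1.5) + (2)·(-1.5)) / 3 = 6/3 = 2
  S[X,Z] = ((1)·(-1.25) + (-4)·(1.75) + (1)·(1.75) + (2)·(-2.25)) / 3 = -11/3 = -3.6667
  S[Y,Y] = ((4.5)·(4.5) + (-1.5)·(-1.5) + (-1.5)·(-1.5) + (-1.5)·(-1.5)) / 3 = 27/3 = 9
  S[Y,Z] = ((4.5)·(-1.25) + (-1.5)·(1.75) + (-1.5)·(1.75) + (-1.5)·(-2.25)) / 3 = -7.5/3 = -2.5
  S[Z,Z] = ((-1.25)·(-1.25) + (1.75)·(1.75) + (1.75)·(1.75) + (-2.25)·(-2.25)) / 3 = 12.75/3 = 4.25

S is symmetric (S[j,i] = S[i,j]). Assembling:

S = [[7.3333, 2, -3.6667],
 [2, 9, -2.5],
 [-3.6667, -2.5, 4.25]]


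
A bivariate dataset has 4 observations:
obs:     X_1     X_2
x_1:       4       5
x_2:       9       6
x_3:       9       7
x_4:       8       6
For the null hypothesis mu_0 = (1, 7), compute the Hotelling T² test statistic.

Step 1 — sample mean vector:
  mean(X_1) = (4 + 9 + 9 + 8) / 4 = 30/4 = 7.5
  mean(X_2) = (5 + 6 + 7 + 6) / 4 = 24/4 = 6
  x̄ = (7.5, 6),  deviation x̄ - mu_0 = (7.5, 6) - (1, 7) = (6.5, -1).

Step 2 — sample covariance matrix, S[i,j] = (1/(n-1)) · Σ_k (x_{k,i} - mean_i) · (x_{k,j} - mean_j), divisor n-1 = 3:
  S[X_1,X_1] = ((-3.5)·(-3.5) + (1.5)·(1.5) + (1.5)·(1.5) + (0.5)·(0.5)) / 3 = 17/3 = 5.6667
  S[X_1,X_2] = ((-3.5)·(-1) + (1.5)·(0) + (1.5)·(1) + (0.5)·(0)) / 3 = 5/3 = 1.6667
  S[X_2,X_2] = ((-1)·(-1) + (0)·(0) + (1)·(1) + (0)·(0)) / 3 = 2/3 = 0.6667
  S = [[5.6667, 1.6667],
 [1.6667, 0.6667]].

Step 3 — invert S. det(S) = 5.6667·0.6667 - (1.6667)² = 1.
  S^{-1} = (1/det) · [[d, -b], [-b, a]] = [[0.6667, -1.6667],
 [-1.6667, 5.6667]].

Step 4 — quadratic form (x̄ - mu_0)^T · S^{-1} · (x̄ - mu_0):
  S^{-1} · (x̄ - mu_0) = (6, -16.5),
  (x̄ - mu_0)^T · [...] = (6.5)·(6) + (-1)·(-16.5) = 55.5.

Step 5 — scale by n: T² = 4 · 55.5 = 222.

T² ≈ 222


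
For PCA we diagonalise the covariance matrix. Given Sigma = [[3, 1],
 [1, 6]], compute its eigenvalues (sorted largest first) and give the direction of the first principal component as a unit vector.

Step 1 — characteristic polynomial of 2×2 Sigma:
  det(Sigma - λI) = λ² - trace · λ + det = 0.
  trace = 3 + 6 = 9, det = 3·6 - (1)² = 17.
Step 2 — discriminant:
  Δ = trace² - 4·det = 81 - 68 = 13.
Step 3 — eigenvalues:
  λ = (trace ± √Δ)/2 = (9 ± 3.6056)/2,
  λ_1 = 6.3028,  λ_2 = 2.6972.

Step 4 — unit eigenvector for λ_1: solve (Sigma - λ_1 I)v = 0. First row:
  (3 - 6.3028)·v_x + (1)·v_y = 0, i.e. (-3.3028)·v_x + (1)·v_y = 0,
  so v ∝ (b, λ_1 - a) = (1, 3.3028) = u.
  ||u|| = √((1)² + (3.3028)²) = √(11.9083) ≈ 3.4508,
  v_1 = u/||u|| ≈ (0.2898, 0.9571) (||v_1|| = 1).

λ_1 = 6.3028,  λ_2 = 2.6972;  v_1 ≈ (0.2898, 0.9571)


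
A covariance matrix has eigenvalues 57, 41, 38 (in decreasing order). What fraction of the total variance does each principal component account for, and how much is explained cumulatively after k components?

Step 1 — total variance = trace(Sigma) = Σ λ_i = 57 + 41 + 38 = 136.

Step 2 — fraction explained by component i = λ_i / Σ λ:
  PC1: 57/136 = 0.4191
  PC2: 41/136 = 0.3015
  PC3: 38/136 = 0.2794

Step 3 — cumulative fraction after k components = (λ_1 + ... + λ_k) / Σ λ:
  k = 1: 57/136 = 0.4191
  k = 2: (57 + 41)/136 = 98/136 = 0.7206
  k = 3: (57 + 41 + 38)/136 = 136/136 = 1

Summary (fraction, with percent):

explained: PC1 0.4191 (41.91%), PC2 0.3015 (30.15%), PC3 0.2794 (27.94%);  cumulative: 0.4191, 0.7206, 1


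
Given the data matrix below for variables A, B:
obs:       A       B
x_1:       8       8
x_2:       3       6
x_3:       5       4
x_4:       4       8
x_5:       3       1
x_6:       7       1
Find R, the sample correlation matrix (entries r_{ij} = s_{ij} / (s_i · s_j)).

Step 1 — column means:
  mean(A) = (8 + 3 + 5 + 4 + 3 + 7) / 6 = 30/6 = 5
  mean(B) = (8 + 6 + 4 + 8 + 1 + 1) / 6 = 28/6 = 4.6667

Step 2 — sample variances and covariances s[i,j] = (1/(n-1)) · Σ_k (x_{k,i} - mean_i) · (x_{k,j} - mean_j), with n-1 = 5:
  s[A,A] = ((3)·(3) + (-2)·(-2) + (0)·(0) + (-1)·(-1) + (-2)·(-2) + (2)·(2)) / 5 = 22/5 = 4.4
  s[A,B] = ((3)·(3.3333) + (-2)·(1.3333) + (0)·(-0.6667) + (-1)·(3.3333) + (-2)·(-3.6667) + (2)·(-3.6667)) / 5 = 4/5 = 0.8
  s[B,B] = ((3.3333)·(3.3333) + (1.3333)·(1.3333) + (-0.6667)·(-0.6667) + (3.3333)·(3.3333) + (-3.6667)·(-3.6667) + (-3.6667)·(-3.6667)) / 5 = 51.3333/5 = 10.2667
  Sample standard deviations s_i = √(s[i,i]):
  s(A) = √(4.4) = 2.0976
  s(B) = √(10.2667) = 3.2042

Step 3 — r_{ij} = s_{ij} / (s_i · s_j):
  r[A,A] = 1 (diagonal).
  r[A,B] = 0.8 / (2.0976 · 3.2042) = 0.8 / 6.7211 = 0.119
  r[B,B] = 1 (diagonal).

R is symmetric with unit diagonal. Assembling:

R = [[1, 0.119],
 [0.119, 1]]


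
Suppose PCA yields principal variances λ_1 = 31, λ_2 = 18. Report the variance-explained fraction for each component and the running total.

Step 1 — total variance = trace(Sigma) = Σ λ_i = 31 + 18 = 49.

Step 2 — fraction explained by component i = λ_i / Σ λ:
  PC1: 31/49 = 0.6327
  PC2: 18/49 = 0.3673

Step 3 — cumulative fraction after k components = (λ_1 + ... + λ_k) / Σ λ:
  k = 1: 31/49 = 0.6327
  k = 2: (31 + 18)/49 = 49/49 = 1

Summary (fraction, with percent):

explained: PC1 0.6327 (63.27%), PC2 0.3673 (36.73%);  cumulative: 0.6327, 1


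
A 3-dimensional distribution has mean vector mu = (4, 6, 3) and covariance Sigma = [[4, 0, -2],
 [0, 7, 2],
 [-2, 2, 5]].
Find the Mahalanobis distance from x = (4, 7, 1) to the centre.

Step 1 — centre the observation: (x - mu) = (0, 1, -2).

Step 2 — invert Sigma (cofactor / det for 3×3, or solve directly):
  Sigma^{-1} = [[0.3229, -0.0417, 0.1458],
 [-0.0417, 0.1667, -0.0833],
 [0.1458, -0.0833, 0.2917]].

Step 3 — form the quadratic (x - mu)^T · Sigma^{-1} · (x - mu):
  Sigma^{-1} · (x - mu) = (-0.3333, 0.3333, -0.6667).
  (x - mu)^T · [Sigma^{-1} · (x - mu)] = (0)·(-0.3333) + (1)·(0.3333) + (-2)·(-0.6667) = 1.6667.

Step 4 — take square root: d = √(1.6667) ≈ 1.291.

d(x, mu) = √(1.6667) ≈ 1.291


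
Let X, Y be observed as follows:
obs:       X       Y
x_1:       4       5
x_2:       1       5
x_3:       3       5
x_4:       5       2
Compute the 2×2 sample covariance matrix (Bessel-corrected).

Step 1 — column means:
  mean(X) = (4 + 1 + 3 + 5) / 4 = 13/4 = 3.25
  mean(Y) = (5 + 5 + 5 + 2) / 4 = 17/4 = 4.25

Step 2 — sample covariance S[i,j] = (1/(n-1)) · Σ_k (x_{k,i} - mean_i) · (x_{k,j} - mean_j), with n-1 = 3.
  S[X,X] = ((0.75)·(0.75) + (-2.25)·(-2.25) + (-0.25)·(-0.25) + (1.75)·(1.75)) / 3 = 8.75/3 = 2.9167
  S[X,Y] = ((0.75)·(0.75) + (-2.25)·(0.75) + (-0.25)·(0.75) + (1.75)·(-2.25)) / 3 = -5.25/3 = -1.75
  S[Y,Y] = ((0.75)·(0.75) + (0.75)·(0.75) + (0.75)·(0.75) + (-2.25)·(-2.25)) / 3 = 6.75/3 = 2.25

S is symmetric (S[j,i] = S[i,j]). Assembling:

S = [[2.9167, -1.75],
 [-1.75, 2.25]]


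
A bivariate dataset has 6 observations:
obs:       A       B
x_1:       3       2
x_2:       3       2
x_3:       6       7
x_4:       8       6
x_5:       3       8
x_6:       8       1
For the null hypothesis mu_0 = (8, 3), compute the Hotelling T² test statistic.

Step 1 — sample mean vector:
  mean(A) = (3 + 3 + 6 + 8 + 3 + 8) / 6 = 31/6 = 5.1667
  mean(B) = (2 + 2 + 7 + 6 + 8 + 1) / 6 = 26/6 = 4.3333
  x̄ = (5.1667, 4.3333),  deviation x̄ - mu_0 = (5.1667, 4.3333) - (8, 3) = (-2.8333, 1.3333).

Step 2 — sample covariance matrix, S[i,j] = (1/(n-1)) · Σ_k (x_{k,i} - mean_i) · (x_{k,j} - mean_j), divisor n-1 = 5:
  S[A,A] = ((-2.1667)·(-2.1667) + (-2.1667)·(-2.1667) + (0.8333)·(0.8333) + (2.8333)·(2.8333) + (-2.1667)·(-2.1667) + (2.8333)·(2.8333)) / 5 = 30.8333/5 = 6.1667
  S[A,B] = ((-2.1667)·(-2.3333) + (-2.1667)·(-2.3333) + (0.8333)·(2.6667) + (2.8333)·(1.6667) + (-2.1667)·(3.6667) + (2.8333)·(-3.3333)) / 5 = -0.3333/5 = -0.0667
  S[B,B] = ((-2.3333)·(-2.3333) + (-2.3333)·(-2.3333) + (2.6667)·(2.6667) + (1.6667)·(1.6667) + (3.6667)·(3.6667) + (-3.3333)·(-3.3333)) / 5 = 45.3333/5 = 9.0667
  S = [[6.1667, -0.0667],
 [-0.0667, 9.0667]].

Step 3 — invert S. det(S) = 6.1667·9.0667 - (-0.0667)² = 55.9067.
  S^{-1} = (1/det) · [[d, -b], [-b, a]] = [[0.1622, 0.0012],
 [0.0012, 0.1103]].

Step 4 — quadratic form (x̄ - mu_0)^T · S^{-1} · (x̄ - mu_0):
  S^{-1} · (x̄ - mu_0) = (-0.4579, 0.1437),
  (x̄ - mu_0)^T · [...] = (-2.8333)·(-0.4579) + (1.3333)·(0.1437) = 1.489.

Step 5 — scale by n: T² = 6 · 1.489 = 8.9339.

T² ≈ 8.9339


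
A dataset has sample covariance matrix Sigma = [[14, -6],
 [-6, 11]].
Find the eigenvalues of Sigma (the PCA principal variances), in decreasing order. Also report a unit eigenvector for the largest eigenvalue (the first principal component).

Step 1 — characteristic polynomial of 2×2 Sigma:
  det(Sigma - λI) = λ² - trace · λ + det = 0.
  trace = 14 + 11 = 25, det = 14·11 - (-6)² = 118.
Step 2 — discriminant:
  Δ = trace² - 4·det = 625 - 472 = 153.
Step 3 — eigenvalues:
  λ = (trace ± √Δ)/2 = (25 ± 12.3693)/2,
  λ_1 = 18.6847,  λ_2 = 6.3153.

Step 4 — unit eigenvector for λ_1: solve (Sigma - λ_1 I)v = 0. First row:
  (14 - 18.6847)·v_x + (-6)·v_y = 0, i.e. (-4.6847)·v_x + (-6)·v_y = 0,
  so v ∝ (b, λ_1 - a) = (-6, 4.6847); multiply by -1 so the first entry is positive: u = (6, -4.6847).
  ||u|| = √((6)² + (-4.6847)²) = √(57.946) ≈ 7.6122,
  v_1 = u/||u|| ≈ (0.7882, -0.6154) (||v_1|| = 1).

λ_1 = 18.6847,  λ_2 = 6.3153;  v_1 ≈ (0.7882, -0.6154)


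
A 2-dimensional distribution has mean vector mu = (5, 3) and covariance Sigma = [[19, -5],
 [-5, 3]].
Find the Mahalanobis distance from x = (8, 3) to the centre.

Step 1 — centre the observation: (x - mu) = (3, 0).

Step 2 — invert Sigma. det(Sigma) = 19·3 - (-5)² = 32.
  Sigma^{-1} = (1/det) · [[d, -b], [-b, a]] = [[0.0938, 0.1562],
 [0.1562, 0.5938]].

Step 3 — form the quadratic (x - mu)^T · Sigma^{-1} · (x - mu):
  Sigma^{-1} · (x - mu) = (0.2812, 0.4688).
  (x - mu)^T · [Sigma^{-1} · (x - mu)] = (3)·(0.2812) + (0)·(0.4688) = 0.8438.

Step 4 — take square root: d = √(0.8438) ≈ 0.9186.

d(x, mu) = √(0.8438) ≈ 0.9186


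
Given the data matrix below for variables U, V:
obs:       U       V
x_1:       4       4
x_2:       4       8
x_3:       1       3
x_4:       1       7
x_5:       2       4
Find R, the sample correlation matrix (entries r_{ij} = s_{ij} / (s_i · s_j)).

Step 1 — column means:
  mean(U) = (4 + 4 + 1 + 1 + 2) / 5 = 12/5 = 2.4
  mean(V) = (4 + 8 + 3 + 7 + 4) / 5 = 26/5 = 5.2

Step 2 — sample variances and covariances s[i,j] = (1/(n-1)) · Σ_k (x_{k,i} - mean_i) · (x_{k,j} - mean_j), with n-1 = 4:
  s[U,U] = ((1.6)·(1.6) + (1.6)·(1.6) + (-1.4)·(-1.4) + (-1.4)·(-1.4) + (-0.4)·(-0.4)) / 4 = 9.2/4 = 2.3
  s[U,V] = ((1.6)·(-1.2) + (1.6)·(2.8) + (-1.4)·(-2.2) + (-1.4)·(1.8) + (-0.4)·(-1.2)) / 4 = 3.6/4 = 0.9
  s[V,V] = ((-1.2)·(-1.2) + (2.8)·(2.8) + (-2.2)·(-2.2) + (1.8)·(1.8) + (-1.2)·(-1.2)) / 4 = 18.8/4 = 4.7
  Sample standard deviations s_i = √(s[i,i]):
  s(U) = √(2.3) = 1.5166
  s(V) = √(4.7) = 2.1679

Step 3 — r_{ij} = s_{ij} / (s_i · s_j):
  r[U,U] = 1 (diagonal).
  r[U,V] = 0.9 / (1.5166 · 2.1679) = 0.9 / 3.2879 = 0.2737
  r[V,V] = 1 (diagonal).

R is symmetric with unit diagonal. Assembling:

R = [[1, 0.2737],
 [0.2737, 1]]


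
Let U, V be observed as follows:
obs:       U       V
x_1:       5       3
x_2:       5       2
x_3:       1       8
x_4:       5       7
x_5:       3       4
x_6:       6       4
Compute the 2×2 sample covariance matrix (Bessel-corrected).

Step 1 — column means:
  mean(U) = (5 + 5 + 1 + 5 + 3 + 6) / 6 = 25/6 = 4.1667
  mean(V) = (3 + 2 + 8 + 7 + 4 + 4) / 6 = 28/6 = 4.6667

Step 2 — sample covariance S[i,j] = (1/(n-1)) · Σ_k (x_{k,i} - mean_i) · (x_{k,j} - mean_j), with n-1 = 5.
  S[U,U] = ((0.8333)·(0.8333) + (0.8333)·(0.8333) + (-3.1667)·(-3.1667) + (0.8333)·(0.8333) + (-1.1667)·(-1.1667) + (1.8333)·(1.8333)) / 5 = 16.8333/5 = 3.3667
  S[U,V] = ((0.8333)·(-1.6667) + (0.8333)·(-2.6667) + (-3.1667)·(3.3333) + (0.8333)·(2.3333) + (-1.1667)·(-0.6667) + (1.8333)·(-0.6667)) / 5 = -12.6667/5 = -2.5333
  S[V,V] = ((-1.6667)·(-1.6667) + (-2.6667)·(-2.6667) + (3.3333)·(3.3333) + (2.3333)·(2.3333) + (-0.6667)·(-0.6667) + (-0.6667)·(-0.6667)) / 5 = 27.3333/5 = 5.4667

S is symmetric (S[j,i] = S[i,j]). Assembling:

S = [[3.3667, -2.5333],
 [-2.5333, 5.4667]]


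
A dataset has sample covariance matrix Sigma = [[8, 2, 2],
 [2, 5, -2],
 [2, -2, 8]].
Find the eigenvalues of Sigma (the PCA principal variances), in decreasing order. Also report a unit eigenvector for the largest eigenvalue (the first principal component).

Step 1 — characteristic polynomial p(λ) = det(λI - Sigma) = λ³ - tr·λ² + c_1·λ - det, where tr = trace, c_1 = sum of the principal 2×2 minors, det = det(Sigma):
  tr = 8 + 5 + 8 = 21,
  c_1 = (8·5 - (2)²) + (8·8 - (2)²) + (5·8 - (-2)²) = 36 + 60 + 36 = 132,
  det = 8·(5·8 - (-2)²) - (2)·((2)·8 - (-2)·(2)) + (2)·((2)·(-2) - 5·(2)) = 8·(36) - (2)·(20) + (2)·(-14) = 220.
  So p(λ) = λ³ - 21λ² + 132λ - 220.
Step 2 — look for an integer root (rational root theorem: any rational root is an integer divisor of 220). Testing λ = 10:
  p(10) = 1000 - 2100 + 1320 - 220 = 0  ✓
  Dividing out (λ - 10): p(λ) = (λ - 10)(λ² - 11λ + 22).
Step 3 — remaining eigenvalues from the quadratic λ² - 11λ + 22 = 0:
  Δ = 11² - 4·22 = 121 - 88 = 33,  λ = (11 ± √33)/2 = (11 ± 5.7446)/2 ≈ 8.3723 or 2.6277.
  Sorted: λ_1 = 10,  λ_2 = 8.3723,  λ_3 = 2.6277  (check: sum = 21 = tr ✓).

Step 4 — unit eigenvector for λ_1 = 10: v spans the null space of (Sigma - λ_1 I), whose rows are
  r_1 = (-2, 2, 2),  r_2 = (2, -5, -2),  r_3 = (2, -2, -2).
  v is orthogonal to every row, so take v ∝ r_1 × r_2 = ((2)·(-2) - (2)·(-5), (2)·(2) - (-2)·(-2), (-2)·(-5) - (2)·(2)) = (6, 0, 6).
  Rescale (divide by 6): u = (1, 0, 1).
  ||u|| = √((1)² + (0)² + (1)²) = √(2) ≈ 1.4142,  v_1 = u/||u|| ≈ (0.7071, 0, 0.7071) (||v_1|| = 1).

λ_1 = 10,  λ_2 = 8.3723,  λ_3 = 2.6277;  v_1 ≈ (0.7071, 0, 0.7071)


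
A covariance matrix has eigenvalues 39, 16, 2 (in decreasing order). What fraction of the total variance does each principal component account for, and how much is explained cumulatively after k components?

Step 1 — total variance = trace(Sigma) = Σ λ_i = 39 + 16 + 2 = 57.

Step 2 — fraction explained by component i = λ_i / Σ λ:
  PC1: 39/57 = 0.6842
  PC2: 16/57 = 0.2807
  PC3: 2/57 = 0.0351

Step 3 — cumulative fraction after k components = (λ_1 + ... + λ_k) / Σ λ:
  k = 1: 39/57 = 0.6842
  k = 2: (39 + 16)/57 = 55/57 = 0.9649
  k = 3: (39 + 16 + 2)/57 = 57/57 = 1

Summary (fraction, with percent):

explained: PC1 0.6842 (68.42%), PC2 0.2807 (28.07%), PC3 0.0351 (3.51%);  cumulative: 0.6842, 0.9649, 1


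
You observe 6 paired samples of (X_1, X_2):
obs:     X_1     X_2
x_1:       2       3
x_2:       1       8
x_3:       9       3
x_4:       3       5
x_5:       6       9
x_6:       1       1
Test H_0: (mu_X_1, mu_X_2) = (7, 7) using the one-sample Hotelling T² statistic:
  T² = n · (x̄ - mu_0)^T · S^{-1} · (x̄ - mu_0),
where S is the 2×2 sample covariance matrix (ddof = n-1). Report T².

Step 1 — sample mean vector:
  mean(X_1) = (2 + 1 + 9 + 3 + 6 + 1) / 6 = 22/6 = 3.6667
  mean(X_2) = (3 + 8 + 3 + 5 + 9 + 1) / 6 = 29/6 = 4.8333
  x̄ = (3.6667, 4.8333),  deviation x̄ - mu_0 = (3.6667, 4.8333) - (7, 7) = (-3.3333, -2.1667).

Step 2 — sample covariance matrix, S[i,j] = (1/(n-1)) · Σ_k (x_{k,i} - mean_i) · (x_{k,j} - mean_j), divisor n-1 = 5:
  S[X_1,X_1] = ((-1.6667)·(-1.6667) + (-2.6667)·(-2.6667) + (5.3333)·(5.3333) + (-0.6667)·(-0.6667) + (2.3333)·(2.3333) + (-2.6667)·(-2.6667)) / 5 = 51.3333/5 = 10.2667
  S[X_1,X_2] = ((-1.6667)·(-1.8333) + (-2.6667)·(3.1667) + (5.3333)·(-1.8333) + (-0.6667)·(0.1667) + (2.3333)·(4.1667) + (-2.6667)·(-3.8333)) / 5 = 4.6667/5 = 0.9333
  S[X_2,X_2] = ((-1.8333)·(-1.8333) + (3.1667)·(3.1667) + (-1.8333)·(-1.8333) + (0.1667)·(0.1667) + (4.1667)·(4.1667) + (-3.8333)·(-3.8333)) / 5 = 48.8333/5 = 9.7667
  S = [[10.2667, 0.9333],
 [0.9333, 9.7667]].

Step 3 — invert S. det(S) = 10.2667·9.7667 - (0.9333)² = 99.4.
  S^{-1} = (1/det) · [[d, -b], [-b, a]] = [[0.0983, -0.0094],
 [-0.0094, 0.1033]].

Step 4 — quadratic form (x̄ - mu_0)^T · S^{-1} · (x̄ - mu_0):
  S^{-1} · (x̄ - mu_0) = (-0.3072, -0.1925),
  (x̄ - mu_0)^T · [...] = (-3.3333)·(-0.3072) + (-2.1667)·(-0.1925) = 1.441.

Step 5 — scale by n: T² = 6 · 1.441 = 8.6459.

T² ≈ 8.6459


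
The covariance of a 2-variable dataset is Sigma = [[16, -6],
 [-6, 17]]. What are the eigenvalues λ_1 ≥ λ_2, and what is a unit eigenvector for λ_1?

Step 1 — characteristic polynomial of 2×2 Sigma:
  det(Sigma - λI) = λ² - trace · λ + det = 0.
  trace = 16 + 17 = 33, det = 16·17 - (-6)² = 236.
Step 2 — discriminant:
  Δ = trace² - 4·det = 1089 - 944 = 145.
Step 3 — eigenvalues:
  λ = (trace ± √Δ)/2 = (33 ± 12.0416)/2,
  λ_1 = 22.5208,  λ_2 = 10.4792.

Step 4 — unit eigenvector for λ_1: solve (Sigma - λ_1 I)v = 0. First row:
  (16 - 22.5208)·v_x + (-6)·v_y = 0, i.e. (-6.5208)·v_x + (-6)·v_y = 0,
  so v ∝ (b, λ_1 - a) = (-6, 6.5208); multiply by -1 so the first entry is positive: u = (6, -6.5208).
  ||u|| = √((6)² + (-6.5208)²) = √(78.5208) ≈ 8.8612,
  v_1 = u/||u|| ≈ (0.6771, -0.7359) (||v_1|| = 1).

λ_1 = 22.5208,  λ_2 = 10.4792;  v_1 ≈ (0.6771, -0.7359)


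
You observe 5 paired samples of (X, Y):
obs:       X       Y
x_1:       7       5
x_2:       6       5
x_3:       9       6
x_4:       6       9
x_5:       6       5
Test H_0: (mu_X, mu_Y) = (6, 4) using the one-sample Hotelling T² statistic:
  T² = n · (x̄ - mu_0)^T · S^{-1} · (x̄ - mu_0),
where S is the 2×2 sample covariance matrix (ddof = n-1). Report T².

Step 1 — sample mean vector:
  mean(X) = (7 + 6 + 9 + 6 + 6) / 5 = 34/5 = 6.8
  mean(Y) = (5 + 5 + 6 + 9 + 5) / 5 = 30/5 = 6
  x̄ = (6.8, 6),  deviation x̄ - mu_0 = (6.8, 6) - (6, 4) = (0.8, 2).

Step 2 — sample covariance matrix, S[i,j] = (1/(n-1)) · Σ_k (x_{k,i} - mean_i) · (x_{k,j} - mean_j), divisor n-1 = 4:
  S[X,X] = ((0.2)·(0.2) + (-0.8)·(-0.8) + (2.2)·(2.2) + (-0.8)·(-0.8) + (-0.8)·(-0.8)) / 4 = 6.8/4 = 1.7
  S[X,Y] = ((0.2)·(-1) + (-0.8)·(-1) + (2.2)·(0) + (-0.8)·(3) + (-0.8)·(-1)) / 4 = -1/4 = -0.25
  S[Y,Y] = ((-1)·(-1) + (-1)·(-1) + (0)·(0) + (3)·(3) + (-1)·(-1)) / 4 = 12/4 = 3
  S = [[1.7, -0.25],
 [-0.25, 3]].

Step 3 — invert S. det(S) = 1.7·3 - (-0.25)² = 5.0375.
  S^{-1} = (1/det) · [[d, -b], [-b, a]] = [[0.5955, 0.0496],
 [0.0496, 0.3375]].

Step 4 — quadratic form (x̄ - mu_0)^T · S^{-1} · (x̄ - mu_0):
  S^{-1} · (x̄ - mu_0) = (0.5757, 0.7146),
  (x̄ - mu_0)^T · [...] = (0.8)·(0.5757) + (2)·(0.7146) = 1.8898.

Step 5 — scale by n: T² = 5 · 1.8898 = 9.4491.

T² ≈ 9.4491


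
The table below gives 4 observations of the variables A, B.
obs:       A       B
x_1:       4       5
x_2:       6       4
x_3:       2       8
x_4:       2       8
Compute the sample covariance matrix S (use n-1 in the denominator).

Step 1 — column means:
  mean(A) = (4 + 6 + 2 + 2) / 4 = 14/4 = 3.5
  mean(B) = (5 + 4 + 8 + 8) / 4 = 25/4 = 6.25

Step 2 — sample covariance S[i,j] = (1/(n-1)) · Σ_k (x_{k,i} - mean_i) · (x_{k,j} - mean_j), with n-1 = 3.
  S[A,A] = ((0.5)·(0.5) + (2.5)·(2.5) + (-1.5)·(-1.5) + (-1.5)·(-1.5)) / 3 = 11/3 = 3.6667
  S[A,B] = ((0.5)·(-1.25) + (2.5)·(-2.25) + (-1.5)·(1.75) + (-1.5)·(1.75)) / 3 = -11.5/3 = -3.8333
  S[B,B] = ((-1.25)·(-1.25) + (-2.25)·(-2.25) + (1.75)·(1.75) + (1.75)·(1.75)) / 3 = 12.75/3 = 4.25

S is symmetric (S[j,i] = S[i,j]). Assembling:

S = [[3.6667, -3.8333],
 [-3.8333, 4.25]]


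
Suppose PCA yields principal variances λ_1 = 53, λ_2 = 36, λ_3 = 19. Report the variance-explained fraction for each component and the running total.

Step 1 — total variance = trace(Sigma) = Σ λ_i = 53 + 36 + 19 = 108.

Step 2 — fraction explained by component i = λ_i / Σ λ:
  PC1: 53/108 = 0.4907
  PC2: 36/108 = 0.3333
  PC3: 19/108 = 0.1759

Step 3 — cumulative fraction after k components = (λ_1 + ... + λ_k) / Σ λ:
  k = 1: 53/108 = 0.4907
  k = 2: (53 + 36)/108 = 89/108 = 0.8241
  k = 3: (53 + 36 + 19)/108 = 108/108 = 1

Summary (fraction, with percent):

explained: PC1 0.4907 (49.07%), PC2 0.3333 (33.33%), PC3 0.1759 (17.59%);  cumulative: 0.4907, 0.8241, 1


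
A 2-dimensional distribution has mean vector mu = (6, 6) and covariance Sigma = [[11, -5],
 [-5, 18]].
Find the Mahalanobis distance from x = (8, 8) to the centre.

Step 1 — centre the observation: (x - mu) = (2, 2).

Step 2 — invert Sigma. det(Sigma) = 11·18 - (-5)² = 173.
  Sigma^{-1} = (1/det) · [[d, -b], [-b, a]] = [[0.104, 0.0289],
 [0.0289, 0.0636]].

Step 3 — form the quadratic (x - mu)^T · Sigma^{-1} · (x - mu):
  Sigma^{-1} · (x - mu) = (0.2659, 0.185).
  (x - mu)^T · [Sigma^{-1} · (x - mu)] = (2)·(0.2659) + (2)·(0.185) = 0.9017.

Step 4 — take square root: d = √(0.9017) ≈ 0.9496.

d(x, mu) = √(0.9017) ≈ 0.9496


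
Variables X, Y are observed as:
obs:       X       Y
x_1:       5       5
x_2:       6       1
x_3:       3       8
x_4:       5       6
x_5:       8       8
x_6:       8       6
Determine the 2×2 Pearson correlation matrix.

Step 1 — column means:
  mean(X) = (5 + 6 + 3 + 5 + 8 + 8) / 6 = 35/6 = 5.8333
  mean(Y) = (5 + 1 + 8 + 6 + 8 + 6) / 6 = 34/6 = 5.6667

Step 2 — sample variances and covariances s[i,j] = (1/(n-1)) · Σ_k (x_{k,i} - mean_i) · (x_{k,j} - mean_j), with n-1 = 5:
  s[X,X] = ((-0.8333)·(-0.8333) + (0.1667)·(0.1667) + (-2.8333)·(-2.8333) + (-0.8333)·(-0.8333) + (2.1667)·(2.1667) + (2.1667)·(2.1667)) / 5 = 18.8333/5 = 3.7667
  s[X,Y] = ((-0.8333)·(-0.6667) + (0.1667)·(-4.6667) + (-2.8333)·(2.3333) + (-0.8333)·(0.3333) + (2.1667)·(2.3333) + (2.1667)·(0.3333)) / 5 = -1.3333/5 = -0.2667
  s[Y,Y] = ((-0.6667)·(-0.6667) + (-4.6667)·(-4.6667) + (2.3333)·(2.3333) + (0.3333)·(0.3333) + (2.3333)·(2.3333) + (0.3333)·(0.3333)) / 5 = 33.3333/5 = 6.6667
  Sample standard deviations s_i = √(s[i,i]):
  s(X) = √(3.7667) = 1.9408
  s(Y) = √(6.6667) = 2.582

Step 3 — r_{ij} = s_{ij} / (s_i · s_j):
  r[X,X] = 1 (diagonal).
  r[X,Y] = -0.2667 / (1.9408 · 2.582) = -0.2667 / 5.0111 = -0.0532
  r[Y,Y] = 1 (diagonal).

R is symmetric with unit diagonal. Assembling:

R = [[1, -0.0532],
 [-0.0532, 1]]


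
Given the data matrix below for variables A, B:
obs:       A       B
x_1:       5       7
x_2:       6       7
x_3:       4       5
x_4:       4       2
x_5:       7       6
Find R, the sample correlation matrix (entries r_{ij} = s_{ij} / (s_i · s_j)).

Step 1 — column means:
  mean(A) = (5 + 6 + 4 + 4 + 7) / 5 = 26/5 = 5.2
  mean(B) = (7 + 7 + 5 + 2 + 6) / 5 = 27/5 = 5.4

Step 2 — sample variances and covariances s[i,j] = (1/(n-1)) · Σ_k (x_{k,i} - mean_i) · (x_{k,j} - mean_j), with n-1 = 4:
  s[A,A] = ((-0.2)·(-0.2) + (0.8)·(0.8) + (-1.2)·(-1.2) + (-1.2)·(-1.2) + (1.8)·(1.8)) / 4 = 6.8/4 = 1.7
  s[A,B] = ((-0.2)·(1.6) + (0.8)·(1.6) + (-1.2)·(-0.4) + (-1.2)·(-3.4) + (1.8)·(0.6)) / 4 = 6.6/4 = 1.65
  s[B,B] = ((1.6)·(1.6) + (1.6)·(1.6) + (-0.4)·(-0.4) + (-3.4)·(-3.4) + (0.6)·(0.6)) / 4 = 17.2/4 = 4.3
  Sample standard deviations s_i = √(s[i,i]):
  s(A) = √(1.7) = 1.3038
  s(B) = √(4.3) = 2.0736

Step 3 — r_{ij} = s_{ij} / (s_i · s_j):
  r[A,A] = 1 (diagonal).
  r[A,B] = 1.65 / (1.3038 · 2.0736) = 1.65 / 2.7037 = 0.6103
  r[B,B] = 1 (diagonal).

R is symmetric with unit diagonal. Assembling:

R = [[1, 0.6103],
 [0.6103, 1]]


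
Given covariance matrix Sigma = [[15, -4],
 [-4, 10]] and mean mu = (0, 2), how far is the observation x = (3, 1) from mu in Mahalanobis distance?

Step 1 — centre the observation: (x - mu) = (3, -1).

Step 2 — invert Sigma. det(Sigma) = 15·10 - (-4)² = 134.
  Sigma^{-1} = (1/det) · [[d, -b], [-b, a]] = [[0.0746, 0.0299],
 [0.0299, 0.1119]].

Step 3 — form the quadratic (x - mu)^T · Sigma^{-1} · (x - mu):
  Sigma^{-1} · (x - mu) = (0.194, -0.0224).
  (x - mu)^T · [Sigma^{-1} · (x - mu)] = (3)·(0.194) + (-1)·(-0.0224) = 0.6045.

Step 4 — take square root: d = √(0.6045) ≈ 0.7775.

d(x, mu) = √(0.6045) ≈ 0.7775


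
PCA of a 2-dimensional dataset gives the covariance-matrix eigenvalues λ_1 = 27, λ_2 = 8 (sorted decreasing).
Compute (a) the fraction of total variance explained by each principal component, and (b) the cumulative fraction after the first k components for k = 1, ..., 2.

Step 1 — total variance = trace(Sigma) = Σ λ_i = 27 + 8 = 35.

Step 2 — fraction explained by component i = λ_i / Σ λ:
  PC1: 27/35 = 0.7714
  PC2: 8/35 = 0.2286

Step 3 — cumulative fraction after k components = (λ_1 + ... + λ_k) / Σ λ:
  k = 1: 27/35 = 0.7714
  k = 2: (27 + 8)/35 = 35/35 = 1

Summary (fraction, with percent):

explained: PC1 0.7714 (77.14%), PC2 0.2286 (22.86%);  cumulative: 0.7714, 1


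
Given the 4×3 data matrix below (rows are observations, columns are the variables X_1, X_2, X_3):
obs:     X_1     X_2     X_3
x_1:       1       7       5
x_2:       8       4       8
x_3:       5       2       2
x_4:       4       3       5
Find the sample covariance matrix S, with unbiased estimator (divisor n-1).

Step 1 — column means:
  mean(X_1) = (1 + 8 + 5 + 4) / 4 = 18/4 = 4.5
  mean(X_2) = (7 + 4 + 2 + 3) / 4 = 16/4 = 4
  mean(X_3) = (5 + 8 + 2 + 5) / 4 = 20/4 = 5

Step 2 — sample covariance S[i,j] = (1/(n-1)) · Σ_k (x_{k,i} - mean_i) · (x_{k,j} - mean_j), with n-1 = 3.
  S[X_1,X_1] = ((-3.5)·(-3.5) + (3.5)·(3.5) + (0.5)·(0.5) + (-0.5)·(-0.5)) / 3 = 25/3 = 8.3333
  S[X_1,X_2] = ((-3.5)·(3) + (3.5)·(0) + (0.5)·(-2) + (-0.5)·(-1)) / 3 = -11/3 = -3.6667
  S[X_1,X_3] = ((-3.5)·(0) + (3.5)·(3) + (0.5)·(-3) + (-0.5)·(0)) / 3 = 9/3 = 3
  S[X_2,X_2] = ((3)·(3) + (0)·(0) + (-2)·(-2) + (-1)·(-1)) / 3 = 14/3 = 4.6667
  S[X_2,X_3] = ((3)·(0) + (0)·(3) + (-2)·(-3) + (-1)·(0)) / 3 = 6/3 = 2
  S[X_3,X_3] = ((0)·(0) + (3)·(3) + (-3)·(-3) + (0)·(0)) / 3 = 18/3 = 6

S is symmetric (S[j,i] = S[i,j]). Assembling:

S = [[8.3333, -3.6667, 3],
 [-3.6667, 4.6667, 2],
 [3, 2, 6]]


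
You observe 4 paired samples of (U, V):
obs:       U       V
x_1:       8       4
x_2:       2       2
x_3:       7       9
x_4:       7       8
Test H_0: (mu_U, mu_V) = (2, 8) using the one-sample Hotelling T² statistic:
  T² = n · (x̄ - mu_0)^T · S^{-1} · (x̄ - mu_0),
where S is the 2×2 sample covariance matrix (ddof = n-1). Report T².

Step 1 — sample mean vector:
  mean(U) = (8 + 2 + 7 + 7) / 4 = 24/4 = 6
  mean(V) = (4 + 2 + 9 + 8) / 4 = 23/4 = 5.75
  x̄ = (6, 5.75),  deviation x̄ - mu_0 = (6, 5.75) - (2, 8) = (4, -2.25).

Step 2 — sample covariance matrix, S[i,j] = (1/(n-1)) · Σ_k (x_{k,i} - mean_i) · (x_{k,j} - mean_j), divisor n-1 = 3:
  S[U,U] = ((2)·(2) + (-4)·(-4) + (1)·(1) + (1)·(1)) / 3 = 22/3 = 7.3333
  S[U,V] = ((2)·(-1.75) + (-4)·(-3.75) + (1)·(3.25) + (1)·(2.25)) / 3 = 17/3 = 5.6667
  S[V,V] = ((-1.75)·(-1.75) + (-3.75)·(-3.75) + (3.25)·(3.25) + (2.25)·(2.25)) / 3 = 32.75/3 = 10.9167
  S = [[7.3333, 5.6667],
 [5.6667, 10.9167]].

Step 3 — invert S. det(S) = 7.3333·10.9167 - (5.6667)² = 47.9444.
  S^{-1} = (1/det) · [[d, -b], [-b, a]] = [[0.2277, -0.1182],
 [-0.1182, 0.153]].

Step 4 — quadratic form (x̄ - mu_0)^T · S^{-1} · (x̄ - mu_0):
  S^{-1} · (x̄ - mu_0) = (1.1767, -0.8169),
  (x̄ - mu_0)^T · [...] = (4)·(1.1767) + (-2.25)·(-0.8169) = 6.5449.

Step 5 — scale by n: T² = 4 · 6.5449 = 26.1796.

T² ≈ 26.1796
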